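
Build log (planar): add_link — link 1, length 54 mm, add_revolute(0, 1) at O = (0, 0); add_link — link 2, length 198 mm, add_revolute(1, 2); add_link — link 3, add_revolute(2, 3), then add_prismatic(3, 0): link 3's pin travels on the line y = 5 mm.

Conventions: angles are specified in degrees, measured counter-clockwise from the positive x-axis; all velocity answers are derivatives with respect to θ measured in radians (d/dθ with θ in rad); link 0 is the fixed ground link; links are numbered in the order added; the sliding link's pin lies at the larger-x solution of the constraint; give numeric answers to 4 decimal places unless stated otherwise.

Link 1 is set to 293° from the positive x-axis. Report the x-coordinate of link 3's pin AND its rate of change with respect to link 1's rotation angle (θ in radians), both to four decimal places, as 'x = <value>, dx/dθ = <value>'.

geometry: r = 54 mm, L = 198 mm, e = 5 mm
crank pin P = (r cos θ, r sin θ) = (21.099481, -49.707262)
h = r sin θ − e = -49.707262 − 5 = -54.707262
x = r cos θ + √(L² − h²) = 21.099481 + 190.292184 = 211.391665
dx/dθ = −r sin θ − h·r cos θ/√(L² − h²) (θ in radians; h = -54.707262) = 55.773170

x = 211.3917, dx/dθ = 55.7732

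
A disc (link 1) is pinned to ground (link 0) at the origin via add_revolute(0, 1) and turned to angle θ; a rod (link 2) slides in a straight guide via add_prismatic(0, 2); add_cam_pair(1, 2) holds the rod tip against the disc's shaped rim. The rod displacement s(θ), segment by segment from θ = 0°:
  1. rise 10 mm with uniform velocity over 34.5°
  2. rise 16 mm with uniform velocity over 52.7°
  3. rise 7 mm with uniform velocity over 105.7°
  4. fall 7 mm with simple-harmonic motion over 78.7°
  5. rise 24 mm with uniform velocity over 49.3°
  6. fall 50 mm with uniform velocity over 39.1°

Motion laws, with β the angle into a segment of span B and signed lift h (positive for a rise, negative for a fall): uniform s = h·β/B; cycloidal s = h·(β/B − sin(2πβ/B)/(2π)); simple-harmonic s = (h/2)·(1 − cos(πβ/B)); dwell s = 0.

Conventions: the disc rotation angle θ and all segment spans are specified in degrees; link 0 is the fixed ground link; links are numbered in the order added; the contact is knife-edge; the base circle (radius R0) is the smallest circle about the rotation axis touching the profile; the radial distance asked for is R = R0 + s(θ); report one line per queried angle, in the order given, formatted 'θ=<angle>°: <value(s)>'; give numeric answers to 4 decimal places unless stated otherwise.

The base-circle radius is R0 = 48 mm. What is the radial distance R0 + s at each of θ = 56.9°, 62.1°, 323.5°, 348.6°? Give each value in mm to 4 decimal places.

segment 1 (0° to 34.5°, uniform, h = 10) is passed completely: s = 0.0000 + (10) = 10.0000
θ = 56.9° falls in segment 2 (34.5° to 87.2°, uniform, h = 16): β = 56.9 − 34.5 = 22.4°, B = 52.7°; Δs = 16·22.4/52.7 = 6.8008; s = 10.0000 + 6.8008 = 16.8008
θ = 62.1° falls in segment 2 (34.5° to 87.2°, uniform, h = 16): β = 62.1 − 34.5 = 27.6°, B = 52.7°; Δs = 16·27.6/52.7 = 8.3795; s = 10.0000 + 8.3795 = 18.3795
segment 2 (34.5° to 87.2°, uniform, h = 16) is passed completely: s = 10.0000 + (16) = 26.0000
segment 3 (87.2° to 192.9°, uniform, h = 7) is passed completely: s = 26.0000 + (7) = 33.0000
segment 4 (192.9° to 271.6°, simple-harmonic, h = -7) is passed completely: s = 33.0000 + (-7) = 26.0000
segment 5 (271.6° to 320.9°, uniform, h = 24) is passed completely: s = 26.0000 + (24) = 50.0000
θ = 323.5° falls in segment 6 (320.9° to 360°, uniform, h = -50): β = 323.5 − 320.9 = 2.6°, B = 39.1°; Δs = -50·2.6/39.1 = -3.3248; s = 50.0000 − 3.3248 = 46.6752
θ = 348.6° falls in segment 6 (320.9° to 360°, uniform, h = -50): β = 348.6 − 320.9 = 27.7°, B = 39.1°; Δs = -50·27.7/39.1 = -35.4220; s = 50.0000 − 35.4220 = 14.5780
θ=56.9°: R = R0 + s = 48 + 16.8008 = 64.8008
θ=62.1°: R = R0 + s = 48 + 18.3795 = 66.3795
θ=323.5°: R = R0 + s = 48 + 46.6752 = 94.6752
θ=348.6°: R = R0 + s = 48 + 14.5780 = 62.5780

θ=56.9°: 64.8008
θ=62.1°: 66.3795
θ=323.5°: 94.6752
θ=348.6°: 62.5780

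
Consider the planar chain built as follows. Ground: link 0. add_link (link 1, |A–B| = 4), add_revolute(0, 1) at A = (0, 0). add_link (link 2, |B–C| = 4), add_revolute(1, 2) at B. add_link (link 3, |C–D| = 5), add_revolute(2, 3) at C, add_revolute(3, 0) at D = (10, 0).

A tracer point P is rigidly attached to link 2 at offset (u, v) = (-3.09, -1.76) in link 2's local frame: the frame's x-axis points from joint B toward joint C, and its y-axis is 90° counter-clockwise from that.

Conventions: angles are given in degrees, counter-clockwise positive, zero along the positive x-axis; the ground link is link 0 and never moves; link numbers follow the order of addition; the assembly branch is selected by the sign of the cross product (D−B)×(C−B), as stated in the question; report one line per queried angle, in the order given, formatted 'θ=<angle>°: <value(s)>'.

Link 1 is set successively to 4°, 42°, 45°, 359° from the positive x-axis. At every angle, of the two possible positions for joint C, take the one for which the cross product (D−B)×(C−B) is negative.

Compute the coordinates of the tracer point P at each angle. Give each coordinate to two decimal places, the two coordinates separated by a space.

A=(0,0), D=(10.00,0)
θ=4°: B = A + 4.00·(cos4°, sin4°) = (3.9903, 0.2790)
θ=4°: |BD| = 6.0162
θ=4°: circle(B,4.00) ∩ circle(D,5.00): a=2.2601, h=3.3003
θ=4°:   candidates: C₊=(6.4010,3.4709) cross=19.855; C₋=(6.0949,-3.1225) cross=-19.855
θ=4°:   branch - wants cross < 0 → take C=(6.0949,-3.1225) (cross=-19.855)
θ=4°: ex = (C−B)/|BC| = (0.5262,-0.8504); ey = (0.8504,0.5262)
θ=4°: P = B + -3.09·ex + -1.76·ey = (0.8677,1.9807)
θ=42°: B = A + 4.00·(cos42°, sin42°) = (2.9726, 2.6765)
θ=42°: |BD| = 7.5199
θ=42°: circle(B,4.00) ∩ circle(D,5.00): a=3.1615, h=2.4505
θ=42°:   candidates: C₊=(6.7993,3.8412) cross=18.427; C₋=(5.0549,-0.7387) cross=-18.427
θ=42°:   branch - wants cross < 0 → take C=(5.0549,-0.7387) (cross=-18.427)
θ=42°: ex = (C−B)/|BC| = (0.5206,-0.8538); ey = (0.8538,0.5206)
θ=42°: P = B + -3.09·ex + -1.76·ey = (-0.1387,4.3986)
θ=45°: B = A + 4.00·(cos45°, sin45°) = (2.8284, 2.8284)
θ=45°: |BD| = 7.7092
θ=45°: circle(B,4.00) ∩ circle(D,5.00): a=3.2709, h=2.3025
θ=45°:   candidates: C₊=(6.7160,3.7703) cross=17.750; C₋=(5.0264,-0.5135) cross=-17.750
θ=45°:   branch - wants cross < 0 → take C=(5.0264,-0.5135) (cross=-17.750)
θ=45°: ex = (C−B)/|BC| = (0.5495,-0.8355); ey = (0.8355,0.5495)
θ=45°: P = B + -3.09·ex + -1.76·ey = (-0.3400,4.4430)
θ=359°: B = A + 4.00·(cos359°, sin359°) = (3.9994, -0.0698)
θ=359°: |BD| = 6.0010
θ=359°: circle(B,4.00) ∩ circle(D,5.00): a=2.2506, h=3.3068
θ=359°:   candidates: C₊=(6.2114,3.2629) cross=19.844; C₋=(6.2883,-3.3502) cross=-19.844
θ=359°:   branch - wants cross < 0 → take C=(6.2883,-3.3502) (cross=-19.844)
θ=359°: ex = (C−B)/|BC| = (0.5722,-0.8201); ey = (0.8201,0.5722)
θ=359°: P = B + -3.09·ex + -1.76·ey = (0.7878,1.4571)

θ=4°: 0.87 1.98
θ=42°: -0.14 4.40
θ=45°: -0.34 4.44
θ=359°: 0.79 1.46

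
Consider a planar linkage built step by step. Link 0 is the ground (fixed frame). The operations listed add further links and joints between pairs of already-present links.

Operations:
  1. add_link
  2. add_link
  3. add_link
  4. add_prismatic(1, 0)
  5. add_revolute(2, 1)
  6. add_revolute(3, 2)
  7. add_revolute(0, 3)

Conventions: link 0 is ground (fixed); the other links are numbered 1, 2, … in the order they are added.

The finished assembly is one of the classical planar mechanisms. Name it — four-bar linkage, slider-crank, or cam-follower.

links: 4 (incl. ground); joints: 3 revolute, 1 prismatic, 0 higher (cam) pair, forming one closed loop
4 links, 3 revolutes + 1 prismatic in one loop → slider-crank

slider-crank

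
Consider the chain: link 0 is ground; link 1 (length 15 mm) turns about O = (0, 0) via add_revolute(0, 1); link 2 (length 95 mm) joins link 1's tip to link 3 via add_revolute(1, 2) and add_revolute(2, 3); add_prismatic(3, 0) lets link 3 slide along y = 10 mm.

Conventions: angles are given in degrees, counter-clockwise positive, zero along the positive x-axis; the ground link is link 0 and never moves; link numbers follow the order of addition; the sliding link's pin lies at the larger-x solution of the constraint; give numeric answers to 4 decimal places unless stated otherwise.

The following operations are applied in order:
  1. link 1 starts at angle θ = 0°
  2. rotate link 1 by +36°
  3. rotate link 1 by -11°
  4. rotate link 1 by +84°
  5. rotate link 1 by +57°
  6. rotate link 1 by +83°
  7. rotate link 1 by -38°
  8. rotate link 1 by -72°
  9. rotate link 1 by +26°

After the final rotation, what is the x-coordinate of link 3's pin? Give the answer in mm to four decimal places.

geometry: r = 15 mm, L = 95 mm, e = 10 mm; θ starts at 0°
rotate link 1 by +36°: θ ← 0° +36° = 36°
rotate link 1 by -11°: θ ← 36° -11° = 25°
rotate link 1 by +84°: θ ← 25° +84° = 109°
rotate link 1 by +57°: θ ← 109° +57° = 166°
rotate link 1 by +83°: θ ← 166° +83° = 249°
rotate link 1 by -38°: θ ← 249° -38° = 211°
rotate link 1 by -72°: θ ← 211° -72° = 139°
rotate link 1 by +26°: θ ← 139° +26° = 165°
crank pin P = (r cos θ, r sin θ) = (-14.488887, 3.882286)
h = r sin θ − e = 3.882286 − 10 = -6.117714
x = r cos θ + √(L² − h²) = -14.488887 + 94.802814 = 80.313927

80.3139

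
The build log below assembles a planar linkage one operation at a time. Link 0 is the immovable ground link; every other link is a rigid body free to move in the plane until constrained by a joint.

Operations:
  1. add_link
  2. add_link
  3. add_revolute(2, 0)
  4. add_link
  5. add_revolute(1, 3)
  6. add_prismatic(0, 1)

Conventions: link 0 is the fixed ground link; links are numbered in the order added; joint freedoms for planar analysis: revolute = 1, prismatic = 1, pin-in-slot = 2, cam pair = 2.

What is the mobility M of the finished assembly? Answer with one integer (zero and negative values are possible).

ground; <1,0,0>
#1 <2,0,0>
#2 <3,0,0>
R:2↔0 J1 <3,1,0>
#3 <4,1,0>
R:1↔3 J1 <4,2,0>
P:0↔1 J1 <4,3,0>
3×3 − 2×3 − 1×0 = 3

M = 3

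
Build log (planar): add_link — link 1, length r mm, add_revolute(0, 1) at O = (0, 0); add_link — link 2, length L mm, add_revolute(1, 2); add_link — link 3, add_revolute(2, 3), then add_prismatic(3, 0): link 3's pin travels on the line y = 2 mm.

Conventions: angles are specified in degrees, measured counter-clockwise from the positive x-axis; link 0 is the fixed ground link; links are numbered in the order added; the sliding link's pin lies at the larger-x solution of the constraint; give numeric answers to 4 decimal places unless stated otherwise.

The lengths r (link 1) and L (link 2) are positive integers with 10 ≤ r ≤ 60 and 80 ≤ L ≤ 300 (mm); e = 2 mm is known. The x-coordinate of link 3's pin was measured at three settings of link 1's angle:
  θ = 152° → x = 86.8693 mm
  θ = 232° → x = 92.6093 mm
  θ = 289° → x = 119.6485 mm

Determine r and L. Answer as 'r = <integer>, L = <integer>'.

constraint per measurement: (x − r cos θ)² + (r sin θ − e)² = L²
subtracting the θ₁ and θ₂ equations cancels the r² and L² terms:
r = (x₁² − x₂²) / (2[(x₁cos θ₁ + e sin θ₁) − (x₂cos θ₂ + e sin θ₂)]) = 30.0000 → r = 30
L² = (x₁ − r cos θ₁)² + (r sin θ₁ − e)² = 12996.0011 → L = 114.0000 → L = 114
check at θ₃=289°: x = 119.6485 (printed 119.6485) ✓

r = 30, L = 114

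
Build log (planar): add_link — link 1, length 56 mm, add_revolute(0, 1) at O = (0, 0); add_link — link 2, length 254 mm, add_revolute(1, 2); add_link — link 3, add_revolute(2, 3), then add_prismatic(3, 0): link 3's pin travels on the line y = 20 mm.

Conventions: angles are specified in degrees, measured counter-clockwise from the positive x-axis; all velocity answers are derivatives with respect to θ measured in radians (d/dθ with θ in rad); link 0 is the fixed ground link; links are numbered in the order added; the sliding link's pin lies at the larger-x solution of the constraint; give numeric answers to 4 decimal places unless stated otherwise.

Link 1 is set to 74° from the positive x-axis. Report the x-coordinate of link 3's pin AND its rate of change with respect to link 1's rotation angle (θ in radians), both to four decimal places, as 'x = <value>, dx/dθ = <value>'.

geometry: r = 56 mm, L = 254 mm, e = 20 mm
crank pin P = (r cos θ, r sin θ) = (15.435692, 53.830655)
h = r sin θ − e = 53.830655 − 20 = 33.830655
x = r cos θ + √(L² − h²) = 15.435692 + 251.736940 = 267.172632
dx/dθ = −r sin θ − h·r cos θ/√(L² − h²) (θ in radians; h = 33.830655) = -55.905041

x = 267.1726, dx/dθ = -55.9050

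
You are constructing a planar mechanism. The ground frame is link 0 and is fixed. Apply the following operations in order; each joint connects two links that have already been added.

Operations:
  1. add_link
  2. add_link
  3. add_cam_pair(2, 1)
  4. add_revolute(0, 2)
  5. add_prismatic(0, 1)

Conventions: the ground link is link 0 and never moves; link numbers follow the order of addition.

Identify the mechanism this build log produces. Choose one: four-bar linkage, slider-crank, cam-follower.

links: 3 (incl. ground); joints: 1 revolute, 1 prismatic, 1 higher (cam) pair, forming one closed loop
3 links, revolute + prismatic + higher pair in one loop → cam-follower

cam-follower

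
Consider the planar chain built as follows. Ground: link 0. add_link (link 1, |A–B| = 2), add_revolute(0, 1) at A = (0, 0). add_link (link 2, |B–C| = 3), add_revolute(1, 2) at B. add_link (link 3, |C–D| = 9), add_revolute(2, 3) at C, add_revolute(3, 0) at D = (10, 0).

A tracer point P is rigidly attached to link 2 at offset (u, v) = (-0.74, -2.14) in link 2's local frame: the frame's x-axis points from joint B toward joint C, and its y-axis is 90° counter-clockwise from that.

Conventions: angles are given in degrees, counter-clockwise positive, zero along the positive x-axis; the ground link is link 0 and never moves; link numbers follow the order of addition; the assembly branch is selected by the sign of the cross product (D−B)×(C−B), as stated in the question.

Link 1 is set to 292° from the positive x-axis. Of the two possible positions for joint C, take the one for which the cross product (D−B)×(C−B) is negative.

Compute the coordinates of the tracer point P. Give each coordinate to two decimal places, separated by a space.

A=(0,0), D=(10.00,0)
B = A + 2.00·(cos292°, sin292°) = (0.7492, -1.8544)
|BD| = 9.4348
circle(B,3.00) ∩ circle(D,9.00): a=0.9018, h=2.8613
  candidates: C₊=(1.0710,1.1283) cross=26.996; C₋=(2.1957,-4.4826) cross=-26.996
  branch - wants cross < 0 → take C=(2.1957,-4.4826) (cross=-26.996)
ex = (C−B)/|BC| = (0.4822,-0.8761); ey = (0.8761,0.4822)
P = B + -0.74·ex + -2.14·ey = (-1.4824,-2.2379)

-1.48 -2.24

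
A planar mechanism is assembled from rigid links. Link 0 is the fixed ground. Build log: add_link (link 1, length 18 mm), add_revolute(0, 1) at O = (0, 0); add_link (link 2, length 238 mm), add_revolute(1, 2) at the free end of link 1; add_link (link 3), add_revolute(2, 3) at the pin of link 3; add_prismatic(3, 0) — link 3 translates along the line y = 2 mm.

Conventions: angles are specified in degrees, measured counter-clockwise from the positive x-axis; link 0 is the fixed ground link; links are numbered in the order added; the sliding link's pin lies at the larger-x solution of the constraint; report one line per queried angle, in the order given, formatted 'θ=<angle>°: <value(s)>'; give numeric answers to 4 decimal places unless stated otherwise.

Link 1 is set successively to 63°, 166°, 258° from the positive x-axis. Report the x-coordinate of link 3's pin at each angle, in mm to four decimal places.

geometry: r = 18 mm, L = 238 mm, e = 2 mm
θ=63°: crank pin P = (r cos θ, r sin θ) = (8.171829, 16.038117)
θ=63°: h = r sin θ − e = 16.038117 − 2 = 14.038117
θ=63°: x = r cos θ + √(L² − h²) = 8.171829 + 237.585629 = 245.757458
θ=166°: crank pin P = (r cos θ, r sin θ) = (-17.465323, 4.354594)
θ=166°: h = r sin θ − e = 4.354594 − 2 = 2.354594
θ=166°: x = r cos θ + √(L² − h²) = -17.465323 + 237.988352 = 220.523029
θ=258°: crank pin P = (r cos θ, r sin θ) = (-3.742410, -17.606657)
θ=258°: h = r sin θ − e = -17.606657 − 2 = -19.606657
θ=258°: x = r cos θ + √(L² − h²) = -3.742410 + 237.191018 = 233.448608

θ=63°: 245.7575
θ=166°: 220.5230
θ=258°: 233.4486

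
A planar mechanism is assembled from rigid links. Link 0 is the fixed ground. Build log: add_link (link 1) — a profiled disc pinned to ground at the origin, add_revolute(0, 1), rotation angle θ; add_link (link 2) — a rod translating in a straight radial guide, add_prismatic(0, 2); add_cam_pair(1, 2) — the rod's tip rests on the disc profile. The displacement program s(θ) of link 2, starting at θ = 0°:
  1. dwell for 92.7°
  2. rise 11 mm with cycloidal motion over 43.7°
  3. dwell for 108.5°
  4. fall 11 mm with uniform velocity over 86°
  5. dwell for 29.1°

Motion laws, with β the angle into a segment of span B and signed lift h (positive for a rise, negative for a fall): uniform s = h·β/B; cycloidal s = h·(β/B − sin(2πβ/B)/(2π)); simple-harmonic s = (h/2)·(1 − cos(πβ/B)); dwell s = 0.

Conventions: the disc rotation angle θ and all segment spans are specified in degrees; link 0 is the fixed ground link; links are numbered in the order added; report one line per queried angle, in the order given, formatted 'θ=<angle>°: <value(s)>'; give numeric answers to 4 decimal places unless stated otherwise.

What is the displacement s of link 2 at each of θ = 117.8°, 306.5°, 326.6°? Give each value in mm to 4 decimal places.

seg 1 [0°–92.7°] dwell: s stays 0.0000
seg 2 [92.7°–136.4°] cycloidal, h=11: θ=117.8° here. β=25.1, B=43.7. 11·(0.5744 − sin(2π·0.5744)/(2π)) = 7.1067 → s = 7.1067
seg 2 [92.7°–136.4°] cycloidal, h=11: full span → s += 11 → s = 11.0000
seg 3 [136.4°–244.9°] dwell: s stays 11.0000
seg 4 [244.9°–330.9°] uniform, h=-11: θ=306.5° here. β=61.6, B=86. -11·61.6/86 = -7.8791 → s = 3.1209
seg 4 [244.9°–330.9°] uniform, h=-11: θ=326.6° here. β=81.7, B=86. -11·81.7/86 = -10.4500 → s = 0.5500

θ=117.8°: 7.1067
θ=306.5°: 3.1209
θ=326.6°: 0.5500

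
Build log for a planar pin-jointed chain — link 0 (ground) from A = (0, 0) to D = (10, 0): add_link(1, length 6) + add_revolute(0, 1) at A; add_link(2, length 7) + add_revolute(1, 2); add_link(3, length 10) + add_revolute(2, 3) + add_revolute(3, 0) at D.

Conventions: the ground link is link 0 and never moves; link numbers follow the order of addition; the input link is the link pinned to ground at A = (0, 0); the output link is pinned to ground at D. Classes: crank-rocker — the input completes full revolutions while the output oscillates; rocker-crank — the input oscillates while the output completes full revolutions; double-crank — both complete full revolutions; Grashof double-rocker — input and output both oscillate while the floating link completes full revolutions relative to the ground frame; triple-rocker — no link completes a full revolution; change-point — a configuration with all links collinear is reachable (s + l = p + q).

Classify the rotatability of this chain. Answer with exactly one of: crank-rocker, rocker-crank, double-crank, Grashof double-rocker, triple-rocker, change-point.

lengths: ground=10, input=6, coupler=7, output=10
sorted: s=6 (shortest), l=10 (longest), p+q=17
s + l = 16 vs p + q = 17
s + l < p + q (Grashof) with shortest = input link → crank-rocker

crank-rocker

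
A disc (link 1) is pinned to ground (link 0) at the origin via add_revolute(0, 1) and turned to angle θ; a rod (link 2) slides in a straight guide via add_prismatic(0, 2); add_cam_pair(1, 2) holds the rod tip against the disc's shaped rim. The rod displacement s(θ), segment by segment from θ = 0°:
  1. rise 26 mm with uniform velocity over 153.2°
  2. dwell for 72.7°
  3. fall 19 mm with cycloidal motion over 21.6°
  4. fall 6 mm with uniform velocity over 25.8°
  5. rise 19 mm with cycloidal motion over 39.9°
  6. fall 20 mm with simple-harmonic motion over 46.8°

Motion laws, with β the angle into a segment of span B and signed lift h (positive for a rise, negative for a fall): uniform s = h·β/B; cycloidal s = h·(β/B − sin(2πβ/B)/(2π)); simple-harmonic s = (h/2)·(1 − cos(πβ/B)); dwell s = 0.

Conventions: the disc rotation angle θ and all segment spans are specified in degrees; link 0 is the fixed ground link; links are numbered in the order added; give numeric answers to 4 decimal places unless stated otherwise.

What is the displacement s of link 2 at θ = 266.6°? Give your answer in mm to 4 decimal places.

segment 1 (0° to 153.2°, uniform, h = 26) is passed completely: s = 0.0000 + (26) = 26.0000
segment 2 (153.2° to 225.9°, dwell): s unchanged at 26.0000
segment 3 (225.9° to 247.5°, cycloidal, h = -19) is passed completely: s = 26.0000 + (-19) = 7.0000
θ = 266.6° falls in segment 4 (247.5° to 273.3°, uniform, h = -6): β = 266.6 − 247.5 = 19.1°, B = 25.8°; Δs = -6·19.1/25.8 = -4.4419; s = 7.0000 − 4.4419 = 2.5581

2.5581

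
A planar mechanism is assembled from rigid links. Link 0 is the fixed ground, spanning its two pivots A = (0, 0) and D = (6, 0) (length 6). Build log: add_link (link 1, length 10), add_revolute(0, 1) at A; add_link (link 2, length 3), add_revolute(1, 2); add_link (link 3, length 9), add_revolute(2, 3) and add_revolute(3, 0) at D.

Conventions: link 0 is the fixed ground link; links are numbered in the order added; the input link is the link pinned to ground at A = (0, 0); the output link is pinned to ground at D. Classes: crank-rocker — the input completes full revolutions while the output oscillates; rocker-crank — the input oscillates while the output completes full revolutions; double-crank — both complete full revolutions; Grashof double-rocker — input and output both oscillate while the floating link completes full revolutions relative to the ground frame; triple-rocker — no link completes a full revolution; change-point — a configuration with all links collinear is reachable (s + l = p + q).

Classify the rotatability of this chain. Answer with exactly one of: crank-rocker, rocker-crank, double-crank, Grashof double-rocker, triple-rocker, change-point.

lengths: ground=6, input=10, coupler=3, output=9
sorted: s=3 (shortest), l=10 (longest), p+q=15
s + l = 13 vs p + q = 15
s + l < p + q (Grashof) with shortest = coupler link → Grashof double-rocker

Grashof double-rocker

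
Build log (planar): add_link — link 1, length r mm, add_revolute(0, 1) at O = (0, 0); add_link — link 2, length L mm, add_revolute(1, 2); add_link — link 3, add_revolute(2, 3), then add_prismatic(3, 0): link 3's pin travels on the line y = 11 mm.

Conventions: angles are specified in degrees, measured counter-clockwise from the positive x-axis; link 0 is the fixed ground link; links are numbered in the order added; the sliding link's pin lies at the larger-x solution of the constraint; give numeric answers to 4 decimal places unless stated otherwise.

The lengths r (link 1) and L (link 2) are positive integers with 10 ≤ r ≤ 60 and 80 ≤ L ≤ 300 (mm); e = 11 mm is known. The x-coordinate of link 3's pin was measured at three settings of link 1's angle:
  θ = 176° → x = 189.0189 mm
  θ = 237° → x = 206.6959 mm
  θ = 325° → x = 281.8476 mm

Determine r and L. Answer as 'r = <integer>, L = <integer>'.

constraint per measurement: (x − r cos θ)² + (r sin θ − e)² = L²
subtracting the θ₁ and θ₂ equations cancels the r² and L² terms:
r = (x₁² − x₂²) / (2[(x₁cos θ₁ + e sin θ₁) − (x₂cos θ₂ + e sin θ₂)]) = 52.9999 → r = 53
L² = (x₁ − r cos θ₁)² + (r sin θ₁ − e)² = 58564.0052 → L = 242.0000 → L = 242
check at θ₃=325°: x = 281.8476 (printed 281.8476) ✓

r = 53, L = 242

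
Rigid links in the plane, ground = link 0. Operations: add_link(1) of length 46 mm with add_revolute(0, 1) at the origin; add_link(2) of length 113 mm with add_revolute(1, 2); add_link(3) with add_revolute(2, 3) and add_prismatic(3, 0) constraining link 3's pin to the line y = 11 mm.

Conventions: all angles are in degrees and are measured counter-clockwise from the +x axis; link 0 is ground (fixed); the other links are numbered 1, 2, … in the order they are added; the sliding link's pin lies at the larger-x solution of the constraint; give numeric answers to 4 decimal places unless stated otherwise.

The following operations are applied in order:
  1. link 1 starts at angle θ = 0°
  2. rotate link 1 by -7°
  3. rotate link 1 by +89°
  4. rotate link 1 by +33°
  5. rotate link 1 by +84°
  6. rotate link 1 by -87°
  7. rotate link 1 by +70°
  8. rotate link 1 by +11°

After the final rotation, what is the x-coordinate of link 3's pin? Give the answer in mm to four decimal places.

geometry: r = 46 mm, L = 113 mm, e = 11 mm; θ starts at 0°
rotate link 1 by -7°: θ ← 0° -7° = -7°
rotate link 1 by +89°: θ ← -7° +89° = 82°
rotate link 1 by +33°: θ ← 82° +33° = 115°
rotate link 1 by +84°: θ ← 115° +84° = 199°
rotate link 1 by -87°: θ ← 199° -87° = 112°
rotate link 1 by +70°: θ ← 112° +70° = 182°
rotate link 1 by +11°: θ ← 182° +11° = 193°
crank pin P = (r cos θ, r sin θ) = (-44.821023, -10.347748)
h = r sin θ − e = -10.347748 − 11 = -21.347748
x = r cos θ + √(L² − h²) = -44.821023 + 110.965191 = 66.144168

66.1442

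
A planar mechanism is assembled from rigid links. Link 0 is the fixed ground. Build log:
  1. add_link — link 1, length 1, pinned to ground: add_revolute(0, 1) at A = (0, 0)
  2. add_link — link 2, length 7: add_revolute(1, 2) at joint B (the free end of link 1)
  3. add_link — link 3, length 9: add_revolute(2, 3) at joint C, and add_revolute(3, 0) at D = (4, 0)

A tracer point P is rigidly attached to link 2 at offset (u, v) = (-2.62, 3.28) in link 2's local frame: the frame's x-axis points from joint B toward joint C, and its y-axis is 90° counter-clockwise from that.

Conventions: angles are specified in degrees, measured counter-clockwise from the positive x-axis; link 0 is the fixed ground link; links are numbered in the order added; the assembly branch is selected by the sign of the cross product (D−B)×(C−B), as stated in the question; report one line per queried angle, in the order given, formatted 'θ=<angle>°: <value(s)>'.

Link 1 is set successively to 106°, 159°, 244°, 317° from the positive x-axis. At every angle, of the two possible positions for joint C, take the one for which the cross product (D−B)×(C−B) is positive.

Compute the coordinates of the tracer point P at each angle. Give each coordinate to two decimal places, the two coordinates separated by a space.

A=(0,0), D=(4.00,0)
θ=106°: B = A + 1.00·(cos106°, sin106°) = (-0.2756, 0.9613)
θ=106°: |BD| = 4.3824
θ=106°: circle(B,7.00) ∩ circle(D,9.00): a=-1.4598, h=6.8461
θ=106°:   candidates: C₊=(-0.1982,7.9608) cross=30.002; C₋=(-3.2016,-5.3979) cross=-30.002
θ=106°:   branch + wants cross > 0 → take C=(-0.1982,7.9608) (cross=30.002)
θ=106°: ex = (C−B)/|BC| = (0.0111,0.9999); ey = (-0.9999,0.0111)
θ=106°: P = B + -2.62·ex + 3.28·ey = (-3.5844,-1.6223)
θ=159°: B = A + 1.00·(cos159°, sin159°) = (-0.9336, 0.3584)
θ=159°: |BD| = 4.9466
θ=159°: circle(B,7.00) ∩ circle(D,9.00): a=-0.7613, h=6.9585
θ=159°:   candidates: C₊=(-1.1887,7.3537) cross=34.421; C₋=(-2.1970,-6.5267) cross=-34.421
θ=159°:   branch + wants cross > 0 → take C=(-1.1887,7.3537) (cross=34.421)
θ=159°: ex = (C−B)/|BC| = (-0.0364,0.9993); ey = (-0.9993,-0.0364)
θ=159°: P = B + -2.62·ex + 3.28·ey = (-4.1159,-2.3794)
θ=244°: B = A + 1.00·(cos244°, sin244°) = (-0.4384, -0.8988)
θ=244°: |BD| = 4.5285
θ=244°: circle(B,7.00) ∩ circle(D,9.00): a=-1.2690, h=6.8840
θ=244°:   candidates: C₊=(-3.0484,5.5964) cross=31.174; C₋=(-0.3158,-7.8977) cross=-31.174
θ=244°:   branch + wants cross > 0 → take C=(-3.0484,5.5964) (cross=31.174)
θ=244°: ex = (C−B)/|BC| = (-0.3729,0.9279); ey = (-0.9279,-0.3729)
θ=244°: P = B + -2.62·ex + 3.28·ey = (-2.5049,-4.5528)
θ=317°: B = A + 1.00·(cos317°, sin317°) = (0.7314, -0.6820)
θ=317°: |BD| = 3.3390
θ=317°: circle(B,7.00) ∩ circle(D,9.00): a=-3.1223, h=6.2651
θ=317°:   candidates: C₊=(-3.6048,4.8133) cross=20.919; C₋=(-1.0455,-7.4527) cross=-20.919
θ=317°:   branch + wants cross > 0 → take C=(-3.6048,4.8133) (cross=20.919)
θ=317°: ex = (C−B)/|BC| = (-0.6194,0.7850); ey = (-0.7850,-0.6194)
θ=317°: P = B + -2.62·ex + 3.28·ey = (-0.2206,-4.7706)

θ=106°: -3.58 -1.62
θ=159°: -4.12 -2.38
θ=244°: -2.50 -4.55
θ=317°: -0.22 -4.77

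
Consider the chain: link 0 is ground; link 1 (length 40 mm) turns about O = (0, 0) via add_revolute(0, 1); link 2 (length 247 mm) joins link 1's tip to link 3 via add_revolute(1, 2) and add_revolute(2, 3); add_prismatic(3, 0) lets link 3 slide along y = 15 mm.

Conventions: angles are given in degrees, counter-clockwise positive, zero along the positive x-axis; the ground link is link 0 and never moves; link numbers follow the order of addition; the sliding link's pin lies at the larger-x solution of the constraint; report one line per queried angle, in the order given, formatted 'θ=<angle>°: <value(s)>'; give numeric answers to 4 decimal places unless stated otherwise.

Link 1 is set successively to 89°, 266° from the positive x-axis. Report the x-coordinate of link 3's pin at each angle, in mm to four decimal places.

geometry: r = 40 mm, L = 247 mm, e = 15 mm
θ=89°: crank pin P = (r cos θ, r sin θ) = (0.698096, 39.993908)
θ=89°: h = r sin θ − e = 39.993908 − 15 = 24.993908
θ=89°: x = r cos θ + √(L² − h²) = 0.698096 + 245.732181 = 246.430277
θ=266°: crank pin P = (r cos θ, r sin θ) = (-2.790259, -39.902562)
θ=266°: h = r sin θ − e = -39.902562 − 15 = -54.902562
θ=266°: x = r cos θ + √(L² − h²) = -2.790259 + 240.820906 = 238.030647

θ=89°: 246.4303
θ=266°: 238.0306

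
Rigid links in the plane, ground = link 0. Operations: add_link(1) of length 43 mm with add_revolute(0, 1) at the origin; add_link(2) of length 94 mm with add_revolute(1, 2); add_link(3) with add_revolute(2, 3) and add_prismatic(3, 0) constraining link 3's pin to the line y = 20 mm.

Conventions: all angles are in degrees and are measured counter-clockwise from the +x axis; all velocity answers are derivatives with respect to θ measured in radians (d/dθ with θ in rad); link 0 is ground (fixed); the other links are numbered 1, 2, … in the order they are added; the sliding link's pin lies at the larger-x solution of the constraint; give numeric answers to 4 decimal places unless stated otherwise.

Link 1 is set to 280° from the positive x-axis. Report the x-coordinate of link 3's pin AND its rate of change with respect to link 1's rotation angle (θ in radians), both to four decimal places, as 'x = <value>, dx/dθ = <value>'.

geometry: r = 43 mm, L = 94 mm, e = 20 mm
crank pin P = (r cos θ, r sin θ) = (7.466872, -42.346733)
h = r sin θ − e = -42.346733 − 20 = -62.346733
x = r cos θ + √(L² − h²) = 7.466872 + 70.348311 = 77.815182
dx/dθ = −r sin θ − h·r cos θ/√(L² − h²) (θ in radians; h = -62.346733) = 48.964306

x = 77.8152, dx/dθ = 48.9643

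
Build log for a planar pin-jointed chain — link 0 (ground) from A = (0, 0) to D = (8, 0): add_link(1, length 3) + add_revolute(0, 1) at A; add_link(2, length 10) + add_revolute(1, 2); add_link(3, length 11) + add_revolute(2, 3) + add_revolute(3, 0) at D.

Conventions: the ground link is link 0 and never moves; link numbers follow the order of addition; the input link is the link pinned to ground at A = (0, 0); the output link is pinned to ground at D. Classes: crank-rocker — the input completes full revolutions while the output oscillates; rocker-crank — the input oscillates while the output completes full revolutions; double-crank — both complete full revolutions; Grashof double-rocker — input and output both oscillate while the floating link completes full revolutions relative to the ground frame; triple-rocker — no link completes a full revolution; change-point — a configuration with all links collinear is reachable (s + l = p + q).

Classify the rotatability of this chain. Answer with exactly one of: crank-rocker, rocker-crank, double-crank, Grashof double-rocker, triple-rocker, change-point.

lengths: ground=8, input=3, coupler=10, output=11
sorted: s=3 (shortest), l=11 (longest), p+q=18
s + l = 14 vs p + q = 18
s + l < p + q (Grashof) with shortest = input link → crank-rocker

crank-rocker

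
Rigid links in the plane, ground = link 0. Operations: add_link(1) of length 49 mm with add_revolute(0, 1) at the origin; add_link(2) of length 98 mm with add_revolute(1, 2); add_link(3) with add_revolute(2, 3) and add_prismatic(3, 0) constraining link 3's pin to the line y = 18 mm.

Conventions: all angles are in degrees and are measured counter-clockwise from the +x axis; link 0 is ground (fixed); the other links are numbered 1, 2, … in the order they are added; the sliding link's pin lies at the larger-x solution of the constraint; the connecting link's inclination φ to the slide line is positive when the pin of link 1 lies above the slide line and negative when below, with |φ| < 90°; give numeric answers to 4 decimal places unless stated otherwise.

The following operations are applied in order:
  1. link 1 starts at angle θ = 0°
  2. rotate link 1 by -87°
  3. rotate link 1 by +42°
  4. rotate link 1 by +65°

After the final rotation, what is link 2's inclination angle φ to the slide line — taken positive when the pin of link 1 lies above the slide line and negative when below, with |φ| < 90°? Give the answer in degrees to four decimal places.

geometry: r = 49 mm, L = 98 mm, e = 18 mm; θ starts at 0°
rotate link 1 by -87°: θ ← 0° -87° = -87°
rotate link 1 by +42°: θ ← -87° +42° = -45°
rotate link 1 by +65°: θ ← -45° +65° = 20°
h = r sin θ − e = 16.758987 − 18 = -1.241013
sin φ = h / L = -1.241013 / 98 = -0.01266340
φ = arcsin(-0.01266340) = -0.725579°

-0.7256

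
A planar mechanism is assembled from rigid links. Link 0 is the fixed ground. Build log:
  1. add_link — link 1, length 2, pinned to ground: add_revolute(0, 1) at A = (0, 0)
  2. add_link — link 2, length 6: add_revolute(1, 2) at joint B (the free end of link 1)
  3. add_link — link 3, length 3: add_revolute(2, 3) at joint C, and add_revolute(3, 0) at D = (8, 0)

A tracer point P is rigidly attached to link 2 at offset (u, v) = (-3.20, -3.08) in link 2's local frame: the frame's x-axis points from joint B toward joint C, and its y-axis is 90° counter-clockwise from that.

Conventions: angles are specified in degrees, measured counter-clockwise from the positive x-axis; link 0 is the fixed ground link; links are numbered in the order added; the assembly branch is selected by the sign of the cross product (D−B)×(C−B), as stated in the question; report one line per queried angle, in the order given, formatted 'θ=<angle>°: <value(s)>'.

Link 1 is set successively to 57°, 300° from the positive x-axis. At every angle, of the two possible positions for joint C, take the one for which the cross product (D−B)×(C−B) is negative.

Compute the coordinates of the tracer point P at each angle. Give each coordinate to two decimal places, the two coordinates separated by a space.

A=(0,0), D=(8.00,0)
θ=57°: B = A + 2.00·(cos57°, sin57°) = (1.0893, 1.6773)
θ=57°: |BD| = 7.1114
θ=57°: circle(B,6.00) ∩ circle(D,3.00): a=5.4541, h=2.5007
θ=57°:   candidates: C₊=(6.9793,2.8210) cross=17.783; C₋=(5.7996,-2.0392) cross=-17.783
θ=57°:   branch - wants cross < 0 → take C=(5.7996,-2.0392) (cross=-17.783)
θ=57°: ex = (C−B)/|BC| = (0.7851,-0.6194); ey = (0.6194,0.7851)
θ=57°: P = B + -3.20·ex + -3.08·ey = (-3.3307,1.2415)
θ=300°: B = A + 2.00·(cos300°, sin300°) = (1.0000, -1.7321)
θ=300°: |BD| = 7.2111
θ=300°: circle(B,6.00) ∩ circle(D,3.00): a=5.4777, h=2.4485
θ=300°:   candidates: C₊=(5.7292,1.9605) cross=17.656; C₋=(6.9054,-2.7932) cross=-17.656
θ=300°:   branch - wants cross < 0 → take C=(6.9054,-2.7932) (cross=-17.656)
θ=300°: ex = (C−B)/|BC| = (0.9842,-0.1769); ey = (0.1769,0.9842)
θ=300°: P = B + -3.20·ex + -3.08·ey = (-2.6943,-4.1976)

θ=57°: -3.33 1.24
θ=300°: -2.69 -4.20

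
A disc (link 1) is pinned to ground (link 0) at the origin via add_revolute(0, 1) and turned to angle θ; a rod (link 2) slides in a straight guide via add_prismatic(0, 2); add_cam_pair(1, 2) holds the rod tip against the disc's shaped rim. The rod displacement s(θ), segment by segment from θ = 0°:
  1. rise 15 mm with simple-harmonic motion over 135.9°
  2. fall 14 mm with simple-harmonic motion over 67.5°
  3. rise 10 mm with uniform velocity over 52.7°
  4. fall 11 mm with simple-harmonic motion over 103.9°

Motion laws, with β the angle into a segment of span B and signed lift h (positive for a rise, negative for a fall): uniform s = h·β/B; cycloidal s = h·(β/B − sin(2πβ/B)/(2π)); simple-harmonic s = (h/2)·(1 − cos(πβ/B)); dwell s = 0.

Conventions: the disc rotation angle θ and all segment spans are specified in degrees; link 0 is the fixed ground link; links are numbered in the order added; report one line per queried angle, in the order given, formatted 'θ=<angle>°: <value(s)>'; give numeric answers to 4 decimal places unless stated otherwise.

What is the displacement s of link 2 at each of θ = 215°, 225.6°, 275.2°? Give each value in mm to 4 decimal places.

segment 1 (0° to 135.9°, simple-harmonic, h = 15) is passed completely: s = 0.0000 + (15) = 15.0000
segment 2 (135.9° to 203.4°, simple-harmonic, h = -14) is passed completely: s = 15.0000 + (-14) = 1.0000
θ = 215° falls in segment 3 (203.4° to 256.1°, uniform, h = 10): β = 215 − 203.4 = 11.6°, B = 52.7°; Δs = 10·11.6/52.7 = 2.2011; s = 1.0000 + 2.2011 = 3.2011
θ = 225.6° falls in segment 3 (203.4° to 256.1°, uniform, h = 10): β = 225.6 − 203.4 = 22.2°, B = 52.7°; Δs = 10·22.2/52.7 = 4.2125; s = 1.0000 + 4.2125 = 5.2125
segment 3 (203.4° to 256.1°, uniform, h = 10) is passed completely: s = 1.0000 + (10) = 11.0000
θ = 275.2° falls in segment 4 (256.1° to 360°, simple-harmonic, h = -11): β = 275.2 − 256.1 = 19.1°, B = 103.9°; Δs = -11/2·(1 − cos(π·0.1838)) = -0.8920; s = 11.0000 − 0.8920 = 10.1080

θ=215°: 3.2011
θ=225.6°: 5.2125
θ=275.2°: 10.1080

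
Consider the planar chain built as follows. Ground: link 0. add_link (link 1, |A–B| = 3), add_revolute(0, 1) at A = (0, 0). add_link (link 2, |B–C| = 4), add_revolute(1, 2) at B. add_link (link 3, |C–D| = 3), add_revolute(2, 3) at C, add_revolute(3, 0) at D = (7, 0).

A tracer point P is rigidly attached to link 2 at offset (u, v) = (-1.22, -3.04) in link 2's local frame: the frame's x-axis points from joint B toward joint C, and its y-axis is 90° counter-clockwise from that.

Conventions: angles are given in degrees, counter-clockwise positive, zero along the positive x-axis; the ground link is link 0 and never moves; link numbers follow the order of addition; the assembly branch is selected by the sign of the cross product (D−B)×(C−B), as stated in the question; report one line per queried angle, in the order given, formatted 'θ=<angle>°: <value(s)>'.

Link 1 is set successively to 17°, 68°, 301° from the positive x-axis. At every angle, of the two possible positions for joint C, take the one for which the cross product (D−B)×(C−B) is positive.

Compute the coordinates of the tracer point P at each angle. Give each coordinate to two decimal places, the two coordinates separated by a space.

A=(0,0), D=(7.00,0)
θ=17°: B = A + 3.00·(cos17°, sin17°) = (2.8689, 0.8771)
θ=17°: |BD| = 4.2232
θ=17°: circle(B,4.00) ∩ circle(D,3.00): a=2.9403, h=2.7119
θ=17°:   candidates: C₊=(6.3084,2.9192) cross=11.453; C₋=(5.1819,-2.3863) cross=-11.453
θ=17°:   branch + wants cross > 0 → take C=(6.3084,2.9192) (cross=11.453)
θ=17°: ex = (C−B)/|BC| = (0.8599,0.5105); ey = (-0.5105,0.8599)
θ=17°: P = B + -1.22·ex + -3.04·ey = (3.3719,-2.3597)
θ=68°: B = A + 3.00·(cos68°, sin68°) = (1.1238, 2.7816)
θ=68°: |BD| = 6.5013
θ=68°: circle(B,4.00) ∩ circle(D,3.00): a=3.7890, h=1.2820
θ=68°:   candidates: C₊=(5.0970,2.3192) cross=8.335; C₋=(4.0000,0.0017) cross=-8.335
θ=68°:   branch + wants cross > 0 → take C=(5.0970,2.3192) (cross=8.335)
θ=68°: ex = (C−B)/|BC| = (0.9933,-0.1156); ey = (0.1156,0.9933)
θ=68°: P = B + -1.22·ex + -3.04·ey = (-0.4394,-0.0970)
θ=301°: B = A + 3.00·(cos301°, sin301°) = (1.5451, -2.5715)
θ=301°: |BD| = 6.0306
θ=301°: circle(B,4.00) ∩ circle(D,3.00): a=3.5957, h=1.7524
θ=301°:   candidates: C₊=(4.0503,0.5469) cross=10.568; C₋=(5.5448,-2.6234) cross=-10.568
θ=301°:   branch + wants cross > 0 → take C=(4.0503,0.5469) (cross=10.568)
θ=301°: ex = (C−B)/|BC| = (0.6263,0.7796); ey = (-0.7796,0.6263)
θ=301°: P = B + -1.22·ex + -3.04·ey = (3.1510,-5.4265)

θ=17°: 3.37 -2.36
θ=68°: -0.44 -0.10
θ=301°: 3.15 -5.43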